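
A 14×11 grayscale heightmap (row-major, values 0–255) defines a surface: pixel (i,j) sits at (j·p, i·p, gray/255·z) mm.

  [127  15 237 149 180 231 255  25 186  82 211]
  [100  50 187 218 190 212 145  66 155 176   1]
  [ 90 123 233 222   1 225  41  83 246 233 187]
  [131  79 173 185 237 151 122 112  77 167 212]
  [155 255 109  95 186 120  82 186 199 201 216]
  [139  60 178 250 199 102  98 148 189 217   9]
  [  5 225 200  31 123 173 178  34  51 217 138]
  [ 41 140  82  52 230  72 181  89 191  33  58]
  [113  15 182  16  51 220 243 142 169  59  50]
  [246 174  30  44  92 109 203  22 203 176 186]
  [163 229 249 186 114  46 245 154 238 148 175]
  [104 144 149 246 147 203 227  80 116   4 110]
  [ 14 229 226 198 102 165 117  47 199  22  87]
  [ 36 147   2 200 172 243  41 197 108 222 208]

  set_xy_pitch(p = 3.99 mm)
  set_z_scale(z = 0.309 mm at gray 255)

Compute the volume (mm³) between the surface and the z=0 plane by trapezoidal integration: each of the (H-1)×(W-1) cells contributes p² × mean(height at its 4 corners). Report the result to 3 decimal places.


357.306

height_mm = gray/255 × 0.309; cell vol = 3.99² × mean(4 corners)
unit = 3.99² × 0.309 / (4×255) = 0.00482285 mm³ per gray-sum
row 0: Σ corner-gray over 10 cells = 5957  → 28.7297
row 1: Σ corner-gray over 10 cells = 5990  → 28.8889
row 2: Σ corner-gray over 10 cells = 6040  → 29.1300
row 3: Σ corner-gray over 10 cells = 6186  → 29.8342
row 4: Σ corner-gray over 10 cells = 6267  → 30.2248
row 5: Σ corner-gray over 10 cells = 5637  → 27.1864
row 6: Σ corner-gray over 10 cells = 4846  → 23.3715
row 7: Σ corner-gray over 10 cells = 4596  → 22.1658
row 8: Σ corner-gray over 10 cells = 4895  → 23.6079
row 9: Σ corner-gray over 10 cells = 6094  → 29.3905
row 10: Σ corner-gray over 10 cells = 6402  → 30.8759
row 11: Σ corner-gray over 10 cells = 5557  → 26.8006
row 12: Σ corner-gray over 10 cells = 5619  → 27.0996
Σ rows: total corner-gray = 74086  → 357.3059 mm³


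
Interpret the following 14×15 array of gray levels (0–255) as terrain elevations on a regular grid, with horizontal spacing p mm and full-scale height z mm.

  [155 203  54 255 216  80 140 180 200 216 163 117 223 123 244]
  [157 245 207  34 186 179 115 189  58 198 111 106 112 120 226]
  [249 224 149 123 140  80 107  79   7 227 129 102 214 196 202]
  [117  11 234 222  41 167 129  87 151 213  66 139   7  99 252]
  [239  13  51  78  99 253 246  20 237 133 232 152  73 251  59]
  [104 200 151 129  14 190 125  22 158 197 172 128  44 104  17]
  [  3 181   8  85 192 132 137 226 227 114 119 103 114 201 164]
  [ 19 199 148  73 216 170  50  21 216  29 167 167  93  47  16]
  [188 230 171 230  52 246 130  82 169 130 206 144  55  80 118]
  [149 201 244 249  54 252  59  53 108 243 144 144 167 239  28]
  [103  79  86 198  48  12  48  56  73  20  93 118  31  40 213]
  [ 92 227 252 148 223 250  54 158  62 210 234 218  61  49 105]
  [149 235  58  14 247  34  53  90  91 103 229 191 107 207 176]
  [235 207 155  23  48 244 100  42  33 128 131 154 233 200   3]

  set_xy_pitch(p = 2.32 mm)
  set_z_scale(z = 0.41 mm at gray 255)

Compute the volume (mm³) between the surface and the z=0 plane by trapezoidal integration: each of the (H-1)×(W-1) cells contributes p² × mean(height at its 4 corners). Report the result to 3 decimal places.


height_mm = gray/255 × 0.41; cell vol = 2.32² × mean(4 corners)
unit = 2.32² × 0.41 / (4×255) = 0.00216351 mm³ per gray-sum
row 0: Σ corner-gray over 14 cells = 8842  → 19.1298
row 1: Σ corner-gray over 14 cells = 8108  → 17.5418
row 2: Σ corner-gray over 14 cells = 7506  → 16.2393
row 3: Σ corner-gray over 14 cells = 7475  → 16.1723
row 4: Σ corner-gray over 14 cells = 7363  → 15.9300
row 5: Σ corner-gray over 14 cells = 7234  → 15.6509
row 6: Σ corner-gray over 14 cells = 7072  → 15.3004
row 7: Σ corner-gray over 14 cells = 7383  → 15.9732
row 8: Σ corner-gray over 14 cells = 8647  → 18.7079
row 9: Σ corner-gray over 14 cells = 6611  → 14.3030
row 10: Σ corner-gray over 14 cells = 6609  → 14.2987
row 11: Σ corner-gray over 14 cells = 8132  → 17.5937
row 12: Σ corner-gray over 14 cells = 7277  → 15.7439
Σ rows: total corner-gray = 98259  → 212.5847 mm³

212.585


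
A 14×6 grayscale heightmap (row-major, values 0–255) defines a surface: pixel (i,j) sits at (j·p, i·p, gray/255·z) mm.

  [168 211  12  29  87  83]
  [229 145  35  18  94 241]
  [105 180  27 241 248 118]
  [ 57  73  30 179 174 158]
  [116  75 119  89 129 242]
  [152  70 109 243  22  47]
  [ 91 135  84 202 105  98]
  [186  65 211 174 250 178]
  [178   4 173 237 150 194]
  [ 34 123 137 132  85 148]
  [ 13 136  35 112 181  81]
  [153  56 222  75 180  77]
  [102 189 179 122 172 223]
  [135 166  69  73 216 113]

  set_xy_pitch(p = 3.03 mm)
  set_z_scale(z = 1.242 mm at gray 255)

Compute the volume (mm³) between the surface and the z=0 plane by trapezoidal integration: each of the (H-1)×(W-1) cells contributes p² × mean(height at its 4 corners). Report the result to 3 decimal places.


height_mm = gray/255 × 1.242; cell vol = 3.03² × mean(4 corners)
unit = 3.03² × 1.242 / (4×255) = 0.0111791 mm³ per gray-sum
row 0: Σ corner-gray over 5 cells = 1983  → 22.1681
row 1: Σ corner-gray over 5 cells = 2669  → 29.8370
row 2: Σ corner-gray over 5 cells = 2742  → 30.6531
row 3: Σ corner-gray over 5 cells = 2309  → 25.8125
row 4: Σ corner-gray over 5 cells = 2269  → 25.3654
row 5: Σ corner-gray over 5 cells = 2328  → 26.0249
row 6: Σ corner-gray over 5 cells = 3005  → 33.5932
row 7: Σ corner-gray over 5 cells = 3264  → 36.4886
row 8: Σ corner-gray over 5 cells = 2636  → 29.4681
row 9: Σ corner-gray over 5 cells = 2158  → 24.1245
row 10: Σ corner-gray over 5 cells = 2318  → 25.9131
row 11: Σ corner-gray over 5 cells = 2945  → 32.9224
row 12: Σ corner-gray over 5 cells = 2945  → 32.9224
Σ rows: total corner-gray = 33571  → 375.2934 mm³

375.293


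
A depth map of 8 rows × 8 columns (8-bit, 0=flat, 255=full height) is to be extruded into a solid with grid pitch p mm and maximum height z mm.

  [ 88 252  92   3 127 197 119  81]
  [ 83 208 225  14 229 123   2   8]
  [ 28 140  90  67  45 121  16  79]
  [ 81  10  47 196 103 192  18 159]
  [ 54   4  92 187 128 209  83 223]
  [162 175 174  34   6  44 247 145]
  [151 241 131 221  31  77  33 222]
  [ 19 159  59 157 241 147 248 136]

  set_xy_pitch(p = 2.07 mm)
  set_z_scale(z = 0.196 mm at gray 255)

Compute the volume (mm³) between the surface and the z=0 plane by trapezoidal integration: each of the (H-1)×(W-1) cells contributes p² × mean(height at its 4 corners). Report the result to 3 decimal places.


height_mm = gray/255 × 0.196; cell vol = 2.07² × mean(4 corners)
unit = 2.07² × 0.196 / (4×255) = 0.000823373 mm³ per gray-sum
row 0: Σ corner-gray over 7 cells = 3442  → 2.8340
row 1: Σ corner-gray over 7 cells = 2758  → 2.2709
row 2: Σ corner-gray over 7 cells = 2437  → 2.0066
row 3: Σ corner-gray over 7 cells = 3055  → 2.5154
row 4: Σ corner-gray over 7 cells = 3350  → 2.7583
row 5: Σ corner-gray over 7 cells = 3508  → 2.8884
row 6: Σ corner-gray over 7 cells = 4018  → 3.3083
Σ rows: total corner-gray = 22568  → 18.5819 mm³

18.582


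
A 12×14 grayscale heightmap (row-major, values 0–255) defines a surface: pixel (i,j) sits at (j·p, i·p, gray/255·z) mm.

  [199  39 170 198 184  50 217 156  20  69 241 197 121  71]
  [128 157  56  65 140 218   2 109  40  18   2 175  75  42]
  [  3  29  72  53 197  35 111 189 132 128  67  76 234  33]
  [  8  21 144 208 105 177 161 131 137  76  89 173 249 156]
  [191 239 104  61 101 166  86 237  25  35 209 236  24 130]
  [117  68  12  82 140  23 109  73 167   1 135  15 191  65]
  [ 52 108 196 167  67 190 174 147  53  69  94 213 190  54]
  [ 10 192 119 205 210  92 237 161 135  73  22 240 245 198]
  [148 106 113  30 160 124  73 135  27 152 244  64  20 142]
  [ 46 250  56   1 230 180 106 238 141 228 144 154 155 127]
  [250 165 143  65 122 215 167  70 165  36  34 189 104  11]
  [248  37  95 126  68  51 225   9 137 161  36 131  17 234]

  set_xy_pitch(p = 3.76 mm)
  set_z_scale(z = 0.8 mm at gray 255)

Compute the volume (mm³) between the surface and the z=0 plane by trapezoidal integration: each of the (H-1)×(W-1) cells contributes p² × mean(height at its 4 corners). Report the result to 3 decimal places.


height_mm = gray/255 × 0.8; cell vol = 3.76² × mean(4 corners)
unit = 3.76² × 0.8 / (4×255) = 0.0110883 mm³ per gray-sum
row 0: Σ corner-gray over 13 cells = 5878  → 65.1771
row 1: Σ corner-gray over 13 cells = 4966  → 55.0646
row 2: Σ corner-gray over 13 cells = 6188  → 68.6145
row 3: Σ corner-gray over 13 cells = 6873  → 76.2100
row 4: Σ corner-gray over 13 cells = 5581  → 61.8839
row 5: Σ corner-gray over 13 cells = 5656  → 62.7155
row 6: Σ corner-gray over 13 cells = 7512  → 83.2954
row 7: Σ corner-gray over 13 cells = 6856  → 76.0215
row 8: Σ corner-gray over 13 cells = 6725  → 74.5689
row 9: Σ corner-gray over 13 cells = 7150  → 79.2814
row 10: Σ corner-gray over 13 cells = 5879  → 65.1882
Σ rows: total corner-gray = 69264  → 768.0210 mm³

768.021


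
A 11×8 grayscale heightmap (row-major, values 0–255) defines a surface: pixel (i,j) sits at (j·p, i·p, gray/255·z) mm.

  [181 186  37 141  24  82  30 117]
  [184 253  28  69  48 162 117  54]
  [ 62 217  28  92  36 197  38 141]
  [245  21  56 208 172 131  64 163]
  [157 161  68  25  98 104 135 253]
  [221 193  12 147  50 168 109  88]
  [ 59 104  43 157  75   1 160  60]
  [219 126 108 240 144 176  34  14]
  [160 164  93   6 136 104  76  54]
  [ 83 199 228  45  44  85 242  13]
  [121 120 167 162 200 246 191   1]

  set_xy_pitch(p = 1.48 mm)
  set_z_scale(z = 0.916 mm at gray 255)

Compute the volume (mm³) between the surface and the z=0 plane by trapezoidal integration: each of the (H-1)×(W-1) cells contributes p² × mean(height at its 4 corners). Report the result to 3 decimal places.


height_mm = gray/255 × 0.916; cell vol = 1.48² × mean(4 corners)
unit = 1.48² × 0.916 / (4×255) = 0.00196707 mm³ per gray-sum
row 0: Σ corner-gray over 7 cells = 2890  → 5.6848
row 1: Σ corner-gray over 7 cells = 3011  → 5.9228
row 2: Σ corner-gray over 7 cells = 3131  → 6.1589
row 3: Σ corner-gray over 7 cells = 3304  → 6.4992
row 4: Σ corner-gray over 7 cells = 3259  → 6.4107
row 5: Σ corner-gray over 7 cells = 2866  → 5.6376
row 6: Σ corner-gray over 7 cells = 3088  → 6.0743
row 7: Σ corner-gray over 7 cells = 3261  → 6.4146
row 8: Σ corner-gray over 7 cells = 3154  → 6.2041
row 9: Σ corner-gray over 7 cells = 4076  → 8.0178
Σ rows: total corner-gray = 32040  → 63.0248 mm³

63.025


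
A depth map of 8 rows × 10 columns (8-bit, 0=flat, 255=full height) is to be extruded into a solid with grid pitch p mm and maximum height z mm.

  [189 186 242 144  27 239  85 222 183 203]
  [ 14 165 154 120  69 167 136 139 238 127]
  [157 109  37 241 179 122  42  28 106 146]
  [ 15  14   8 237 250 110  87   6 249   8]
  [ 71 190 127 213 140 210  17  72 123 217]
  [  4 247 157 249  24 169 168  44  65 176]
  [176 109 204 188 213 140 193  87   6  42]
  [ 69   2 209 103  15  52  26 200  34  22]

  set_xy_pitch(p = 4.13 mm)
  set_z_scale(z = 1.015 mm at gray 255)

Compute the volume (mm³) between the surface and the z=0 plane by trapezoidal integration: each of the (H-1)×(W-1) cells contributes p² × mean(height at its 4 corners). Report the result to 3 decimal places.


546.523

height_mm = gray/255 × 1.015; cell vol = 4.13² × mean(4 corners)
unit = 4.13² × 1.015 / (4×255) = 0.0169733 mm³ per gray-sum
row 0: Σ corner-gray over 9 cells = 5565  → 94.4563
row 1: Σ corner-gray over 9 cells = 4548  → 77.1945
row 2: Σ corner-gray over 9 cells = 3976  → 67.4858
row 3: Σ corner-gray over 9 cells = 4417  → 74.9710
row 4: Σ corner-gray over 9 cells = 4898  → 83.1352
row 5: Σ corner-gray over 9 cells = 4924  → 83.5765
row 6: Σ corner-gray over 9 cells = 3871  → 65.7036
Σ rows: total corner-gray = 32199  → 546.5229 mm³


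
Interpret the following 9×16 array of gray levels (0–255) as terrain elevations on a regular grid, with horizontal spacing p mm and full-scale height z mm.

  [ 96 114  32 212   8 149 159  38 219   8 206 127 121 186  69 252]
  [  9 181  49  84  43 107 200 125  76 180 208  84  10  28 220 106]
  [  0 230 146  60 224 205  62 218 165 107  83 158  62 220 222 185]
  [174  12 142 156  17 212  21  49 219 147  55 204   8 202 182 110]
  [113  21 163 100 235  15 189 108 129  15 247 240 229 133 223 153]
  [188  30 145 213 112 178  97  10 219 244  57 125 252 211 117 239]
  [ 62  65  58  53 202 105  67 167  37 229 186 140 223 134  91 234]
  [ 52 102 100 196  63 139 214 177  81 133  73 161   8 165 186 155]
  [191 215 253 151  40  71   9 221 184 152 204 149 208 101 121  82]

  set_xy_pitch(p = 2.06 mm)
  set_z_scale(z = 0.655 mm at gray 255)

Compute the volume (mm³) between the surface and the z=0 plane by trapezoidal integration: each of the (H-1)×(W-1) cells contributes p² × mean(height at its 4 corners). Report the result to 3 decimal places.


173.354

height_mm = gray/255 × 0.655; cell vol = 2.06² × mean(4 corners)
unit = 2.06² × 0.655 / (4×255) = 0.00272506 mm³ per gray-sum
row 0: Σ corner-gray over 15 cells = 6949  → 18.9364
row 1: Σ corner-gray over 15 cells = 7814  → 21.2936
row 2: Σ corner-gray over 15 cells = 8045  → 21.9231
row 3: Σ corner-gray over 15 cells = 7896  → 21.5170
row 4: Σ corner-gray over 15 cells = 8807  → 23.9996
row 5: Σ corner-gray over 15 cells = 8257  → 22.5008
row 6: Σ corner-gray over 15 cells = 7613  → 20.7459
row 7: Σ corner-gray over 15 cells = 8234  → 22.4381
Σ rows: total corner-gray = 63615  → 173.3545 mm³


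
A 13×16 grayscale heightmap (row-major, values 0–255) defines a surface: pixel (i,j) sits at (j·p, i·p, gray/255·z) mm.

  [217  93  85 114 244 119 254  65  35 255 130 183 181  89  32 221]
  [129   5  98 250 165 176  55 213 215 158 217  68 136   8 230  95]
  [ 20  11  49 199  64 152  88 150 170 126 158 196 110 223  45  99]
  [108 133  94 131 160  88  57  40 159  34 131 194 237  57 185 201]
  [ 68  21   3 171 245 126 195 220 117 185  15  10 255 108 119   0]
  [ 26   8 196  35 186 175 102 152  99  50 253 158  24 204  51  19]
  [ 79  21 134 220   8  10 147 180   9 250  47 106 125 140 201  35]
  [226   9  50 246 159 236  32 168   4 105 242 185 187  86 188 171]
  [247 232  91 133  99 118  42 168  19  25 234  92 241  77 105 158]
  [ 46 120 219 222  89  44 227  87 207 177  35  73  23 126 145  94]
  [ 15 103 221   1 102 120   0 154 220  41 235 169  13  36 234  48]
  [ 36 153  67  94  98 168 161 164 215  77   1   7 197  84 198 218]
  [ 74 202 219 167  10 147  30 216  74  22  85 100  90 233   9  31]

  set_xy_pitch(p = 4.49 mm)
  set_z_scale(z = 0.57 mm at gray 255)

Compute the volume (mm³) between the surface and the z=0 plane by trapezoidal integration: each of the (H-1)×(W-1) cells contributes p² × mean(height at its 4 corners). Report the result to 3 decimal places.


998.714

height_mm = gray/255 × 0.57; cell vol = 4.49² × mean(4 corners)
unit = 4.49² × 0.57 / (4×255) = 0.0112659 mm³ per gray-sum
row 0: Σ corner-gray over 15 cells = 8408  → 94.7240
row 1: Σ corner-gray over 15 cells = 7813  → 88.0208
row 2: Σ corner-gray over 15 cells = 7310  → 82.3540
row 3: Σ corner-gray over 15 cells = 7357  → 82.8835
row 4: Σ corner-gray over 15 cells = 7079  → 79.7516
row 5: Σ corner-gray over 15 cells = 6741  → 75.9437
row 6: Σ corner-gray over 15 cells = 7501  → 84.5058
row 7: Σ corner-gray over 15 cells = 7948  → 89.5417
row 8: Σ corner-gray over 15 cells = 7485  → 84.3255
row 9: Σ corner-gray over 15 cells = 7089  → 79.8642
row 10: Σ corner-gray over 15 cells = 6983  → 78.6700
row 11: Σ corner-gray over 15 cells = 6935  → 78.1293
Σ rows: total corner-gray = 88649  → 998.7142 mm³


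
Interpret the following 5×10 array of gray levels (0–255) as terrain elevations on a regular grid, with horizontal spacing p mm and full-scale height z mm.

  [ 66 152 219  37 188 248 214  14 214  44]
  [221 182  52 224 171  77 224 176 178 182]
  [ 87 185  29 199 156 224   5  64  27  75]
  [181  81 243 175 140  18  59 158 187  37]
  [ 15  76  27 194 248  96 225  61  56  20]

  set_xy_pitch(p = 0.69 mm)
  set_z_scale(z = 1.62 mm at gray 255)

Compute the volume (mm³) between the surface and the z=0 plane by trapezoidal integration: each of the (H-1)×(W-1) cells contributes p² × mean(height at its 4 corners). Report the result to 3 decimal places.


14.507

height_mm = gray/255 × 1.62; cell vol = 0.69² × mean(4 corners)
unit = 0.69² × 1.62 / (4×255) = 0.000756159 mm³ per gray-sum
row 0: Σ corner-gray over 9 cells = 5653  → 4.2746
row 1: Σ corner-gray over 9 cells = 4911  → 3.7135
row 2: Σ corner-gray over 9 cells = 4280  → 3.2364
row 3: Σ corner-gray over 9 cells = 4341  → 3.2825
Σ rows: total corner-gray = 19185  → 14.5069 mm³


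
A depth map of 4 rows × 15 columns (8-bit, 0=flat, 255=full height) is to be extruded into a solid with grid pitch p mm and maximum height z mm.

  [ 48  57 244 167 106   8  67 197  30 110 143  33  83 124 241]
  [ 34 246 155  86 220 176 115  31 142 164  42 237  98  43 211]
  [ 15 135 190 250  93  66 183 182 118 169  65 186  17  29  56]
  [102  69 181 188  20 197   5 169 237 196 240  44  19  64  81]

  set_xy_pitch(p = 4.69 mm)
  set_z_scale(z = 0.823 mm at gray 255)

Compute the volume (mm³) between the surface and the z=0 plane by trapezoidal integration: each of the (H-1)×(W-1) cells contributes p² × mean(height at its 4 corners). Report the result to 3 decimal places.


370.078

height_mm = gray/255 × 0.823; cell vol = 4.69² × mean(4 corners)
unit = 4.69² × 0.823 / (4×255) = 0.0177478 mm³ per gray-sum
row 0: Σ corner-gray over 14 cells = 6782  → 120.3658
row 1: Σ corner-gray over 14 cells = 7192  → 127.6424
row 2: Σ corner-gray over 14 cells = 6878  → 122.0696
Σ rows: total corner-gray = 20852  → 370.0778 mm³


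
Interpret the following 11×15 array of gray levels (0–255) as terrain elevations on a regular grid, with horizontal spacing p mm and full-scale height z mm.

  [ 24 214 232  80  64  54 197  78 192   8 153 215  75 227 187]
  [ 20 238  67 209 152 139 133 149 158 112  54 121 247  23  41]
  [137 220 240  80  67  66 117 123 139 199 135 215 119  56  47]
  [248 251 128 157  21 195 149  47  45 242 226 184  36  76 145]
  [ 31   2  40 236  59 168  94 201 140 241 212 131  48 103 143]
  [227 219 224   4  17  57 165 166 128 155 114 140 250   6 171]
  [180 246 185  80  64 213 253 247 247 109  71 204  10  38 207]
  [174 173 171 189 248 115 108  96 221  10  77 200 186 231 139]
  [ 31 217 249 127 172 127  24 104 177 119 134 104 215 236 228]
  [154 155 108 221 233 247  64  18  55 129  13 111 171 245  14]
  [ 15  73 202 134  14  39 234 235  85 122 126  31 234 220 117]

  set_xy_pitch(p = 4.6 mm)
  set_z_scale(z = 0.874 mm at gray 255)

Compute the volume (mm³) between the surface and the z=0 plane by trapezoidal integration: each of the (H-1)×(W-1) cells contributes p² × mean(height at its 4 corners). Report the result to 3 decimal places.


height_mm = gray/255 × 0.874; cell vol = 4.6² × mean(4 corners)
unit = 4.6² × 0.874 / (4×255) = 0.0181312 mm³ per gray-sum
row 0: Σ corner-gray over 14 cells = 7454  → 135.1501
row 1: Σ corner-gray over 14 cells = 7401  → 134.1891
row 2: Σ corner-gray over 14 cells = 7643  → 138.5769
row 3: Σ corner-gray over 14 cells = 7431  → 134.7331
row 4: Σ corner-gray over 14 cells = 7212  → 130.7623
row 5: Σ corner-gray over 14 cells = 8009  → 145.2129
row 6: Σ corner-gray over 14 cells = 8684  → 157.4515
row 7: Σ corner-gray over 14 cells = 8632  → 156.5087
row 8: Σ corner-gray over 14 cells = 7977  → 144.6327
row 9: Σ corner-gray over 14 cells = 7338  → 133.0469
Σ rows: total corner-gray = 77781  → 1410.2641 mm³

1410.264


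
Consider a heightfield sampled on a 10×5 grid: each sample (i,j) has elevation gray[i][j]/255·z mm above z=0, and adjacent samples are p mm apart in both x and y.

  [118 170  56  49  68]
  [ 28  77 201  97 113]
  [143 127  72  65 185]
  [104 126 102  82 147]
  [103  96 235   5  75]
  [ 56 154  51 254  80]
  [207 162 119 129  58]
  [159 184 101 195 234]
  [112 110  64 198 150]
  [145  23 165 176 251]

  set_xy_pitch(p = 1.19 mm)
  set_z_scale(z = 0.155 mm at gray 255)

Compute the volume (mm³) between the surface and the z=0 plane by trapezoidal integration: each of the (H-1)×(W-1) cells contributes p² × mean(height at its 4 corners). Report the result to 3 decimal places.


3.829

height_mm = gray/255 × 0.155; cell vol = 1.19² × mean(4 corners)
unit = 1.19² × 0.155 / (4×255) = 0.000215192 mm³ per gray-sum
row 0: Σ corner-gray over 4 cells = 1627  → 0.3501
row 1: Σ corner-gray over 4 cells = 1747  → 0.3759
row 2: Σ corner-gray over 4 cells = 1727  → 0.3716
row 3: Σ corner-gray over 4 cells = 1721  → 0.3703
row 4: Σ corner-gray over 4 cells = 1904  → 0.4097
row 5: Σ corner-gray over 4 cells = 2139  → 0.4603
row 6: Σ corner-gray over 4 cells = 2438  → 0.5246
row 7: Σ corner-gray over 4 cells = 2359  → 0.5076
row 8: Σ corner-gray over 4 cells = 2130  → 0.4584
Σ rows: total corner-gray = 17792  → 3.8287 mm³


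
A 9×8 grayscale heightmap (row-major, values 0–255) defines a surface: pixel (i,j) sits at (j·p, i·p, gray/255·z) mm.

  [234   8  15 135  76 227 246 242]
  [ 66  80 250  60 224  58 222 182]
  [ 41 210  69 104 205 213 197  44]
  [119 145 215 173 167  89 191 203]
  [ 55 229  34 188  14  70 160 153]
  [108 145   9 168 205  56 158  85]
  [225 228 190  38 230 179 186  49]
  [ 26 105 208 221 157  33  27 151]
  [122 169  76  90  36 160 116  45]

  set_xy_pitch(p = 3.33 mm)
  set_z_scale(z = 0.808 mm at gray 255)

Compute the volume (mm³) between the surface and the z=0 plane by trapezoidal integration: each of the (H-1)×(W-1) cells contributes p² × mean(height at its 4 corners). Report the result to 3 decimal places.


height_mm = gray/255 × 0.808; cell vol = 3.33² × mean(4 corners)
unit = 3.33² × 0.808 / (4×255) = 0.00878415 mm³ per gray-sum
row 0: Σ corner-gray over 7 cells = 3926  → 34.4866
row 1: Σ corner-gray over 7 cells = 4117  → 36.1643
row 2: Σ corner-gray over 7 cells = 4363  → 38.3252
row 3: Σ corner-gray over 7 cells = 3880  → 34.0825
row 4: Σ corner-gray over 7 cells = 3273  → 28.7505
row 5: Σ corner-gray over 7 cells = 4051  → 35.5846
row 6: Σ corner-gray over 7 cells = 4055  → 35.6197
row 7: Σ corner-gray over 7 cells = 3140  → 27.5822
Σ rows: total corner-gray = 30805  → 270.5957 mm³

270.596


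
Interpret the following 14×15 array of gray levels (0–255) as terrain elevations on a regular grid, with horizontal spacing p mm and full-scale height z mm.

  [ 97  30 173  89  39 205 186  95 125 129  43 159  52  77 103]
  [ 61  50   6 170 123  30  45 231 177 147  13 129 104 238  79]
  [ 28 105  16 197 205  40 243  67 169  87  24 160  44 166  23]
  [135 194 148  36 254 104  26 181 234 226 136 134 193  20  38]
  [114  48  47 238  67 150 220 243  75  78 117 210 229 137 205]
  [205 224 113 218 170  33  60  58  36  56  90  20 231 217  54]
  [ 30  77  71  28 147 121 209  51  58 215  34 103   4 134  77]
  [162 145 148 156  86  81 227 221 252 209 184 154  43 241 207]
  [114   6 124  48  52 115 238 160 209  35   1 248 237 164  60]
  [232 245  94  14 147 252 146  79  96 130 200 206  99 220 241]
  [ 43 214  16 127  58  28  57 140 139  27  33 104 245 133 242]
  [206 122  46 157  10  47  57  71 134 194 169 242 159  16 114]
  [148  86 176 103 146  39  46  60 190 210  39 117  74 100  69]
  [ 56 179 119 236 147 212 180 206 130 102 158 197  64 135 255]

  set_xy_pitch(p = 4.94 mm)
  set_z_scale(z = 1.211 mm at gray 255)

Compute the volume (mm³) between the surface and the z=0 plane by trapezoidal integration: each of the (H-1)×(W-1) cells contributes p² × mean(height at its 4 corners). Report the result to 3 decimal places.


height_mm = gray/255 × 1.211; cell vol = 4.94² × mean(4 corners)
unit = 4.94² × 1.211 / (4×255) = 0.0289733 mm³ per gray-sum
row 0: Σ corner-gray over 14 cells = 6070  → 175.8679
row 1: Σ corner-gray over 14 cells = 6163  → 178.5624
row 2: Σ corner-gray over 14 cells = 7042  → 204.0299
row 3: Σ corner-gray over 14 cells = 7982  → 231.2648
row 4: Σ corner-gray over 14 cells = 7348  → 212.8958
row 5: Σ corner-gray over 14 cells = 5922  → 171.5798
row 6: Σ corner-gray over 14 cells = 7274  → 210.7517
row 7: Σ corner-gray over 14 cells = 8111  → 235.0024
row 8: Σ corner-gray over 14 cells = 7777  → 225.3253
row 9: Σ corner-gray over 14 cells = 7256  → 210.2302
row 10: Σ corner-gray over 14 cells = 6095  → 176.5922
row 11: Σ corner-gray over 14 cells = 6157  → 178.3886
row 12: Σ corner-gray over 14 cells = 7430  → 215.2716
Σ rows: total corner-gray = 90627  → 2625.7627 mm³

2625.763


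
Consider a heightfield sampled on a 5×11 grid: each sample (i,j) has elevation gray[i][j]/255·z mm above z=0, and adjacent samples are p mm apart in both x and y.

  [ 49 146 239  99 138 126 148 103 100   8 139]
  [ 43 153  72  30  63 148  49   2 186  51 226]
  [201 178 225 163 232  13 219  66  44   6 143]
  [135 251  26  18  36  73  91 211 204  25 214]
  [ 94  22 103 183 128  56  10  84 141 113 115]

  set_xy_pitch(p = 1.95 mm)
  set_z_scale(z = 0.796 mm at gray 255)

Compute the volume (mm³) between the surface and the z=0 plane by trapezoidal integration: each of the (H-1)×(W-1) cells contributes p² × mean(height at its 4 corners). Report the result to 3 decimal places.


52.093

height_mm = gray/255 × 0.796; cell vol = 1.95² × mean(4 corners)
unit = 1.95² × 0.796 / (4×255) = 0.00296744 mm³ per gray-sum
row 0: Σ corner-gray over 10 cells = 4179  → 12.4009
row 1: Σ corner-gray over 10 cells = 4413  → 13.0953
row 2: Σ corner-gray over 10 cells = 4855  → 14.4069
row 3: Σ corner-gray over 10 cells = 4108  → 12.1902
Σ rows: total corner-gray = 17555  → 52.0934 mm³


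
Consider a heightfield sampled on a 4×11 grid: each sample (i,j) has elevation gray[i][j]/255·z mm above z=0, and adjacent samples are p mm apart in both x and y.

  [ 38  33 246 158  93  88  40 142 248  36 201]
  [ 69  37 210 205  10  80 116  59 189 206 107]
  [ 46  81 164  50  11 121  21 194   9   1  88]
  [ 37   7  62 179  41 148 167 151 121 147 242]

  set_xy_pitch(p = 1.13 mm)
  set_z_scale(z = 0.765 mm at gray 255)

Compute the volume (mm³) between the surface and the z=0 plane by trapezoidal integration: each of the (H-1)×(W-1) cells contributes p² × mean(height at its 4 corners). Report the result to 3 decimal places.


11.883

height_mm = gray/255 × 0.765; cell vol = 1.13² × mean(4 corners)
unit = 1.13² × 0.765 / (4×255) = 0.000957675 mm³ per gray-sum
row 0: Σ corner-gray over 10 cells = 4807  → 4.6035
row 1: Σ corner-gray over 10 cells = 3838  → 3.6756
row 2: Σ corner-gray over 10 cells = 3763  → 3.6037
Σ rows: total corner-gray = 12408  → 11.8828 mm³


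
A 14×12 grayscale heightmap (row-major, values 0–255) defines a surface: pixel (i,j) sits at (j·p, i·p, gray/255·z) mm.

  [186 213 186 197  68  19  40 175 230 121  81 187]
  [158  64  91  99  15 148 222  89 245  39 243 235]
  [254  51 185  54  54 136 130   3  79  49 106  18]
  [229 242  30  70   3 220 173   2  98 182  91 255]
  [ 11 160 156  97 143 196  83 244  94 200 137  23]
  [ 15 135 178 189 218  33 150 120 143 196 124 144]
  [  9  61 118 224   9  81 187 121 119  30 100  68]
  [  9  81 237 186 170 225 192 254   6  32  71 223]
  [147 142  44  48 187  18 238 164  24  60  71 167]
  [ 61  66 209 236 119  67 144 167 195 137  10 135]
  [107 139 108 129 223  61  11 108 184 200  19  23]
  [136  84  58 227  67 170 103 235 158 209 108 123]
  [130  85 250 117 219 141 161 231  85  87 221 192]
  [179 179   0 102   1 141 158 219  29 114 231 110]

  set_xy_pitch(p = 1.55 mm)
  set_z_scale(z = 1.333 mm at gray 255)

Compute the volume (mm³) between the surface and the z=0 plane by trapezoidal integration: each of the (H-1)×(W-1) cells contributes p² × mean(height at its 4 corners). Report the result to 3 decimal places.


height_mm = gray/255 × 1.333; cell vol = 1.55² × mean(4 corners)
unit = 1.55² × 1.333 / (4×255) = 0.00313974 mm³ per gray-sum
row 0: Σ corner-gray over 11 cells = 5936  → 18.6375
row 1: Σ corner-gray over 11 cells = 4869  → 15.2874
row 2: Σ corner-gray over 11 cells = 4672  → 14.6689
row 3: Σ corner-gray over 11 cells = 5760  → 18.0849
row 4: Σ corner-gray over 11 cells = 6185  → 19.4193
row 5: Σ corner-gray over 11 cells = 5308  → 16.6657
row 6: Σ corner-gray over 11 cells = 5317  → 16.6940
row 7: Σ corner-gray over 11 cells = 5446  → 17.0990
row 8: Σ corner-gray over 11 cells = 5202  → 16.3329
row 9: Σ corner-gray over 11 cells = 5390  → 16.9232
row 10: Σ corner-gray over 11 cells = 5591  → 17.5543
row 11: Σ corner-gray over 11 cells = 6613  → 20.7631
row 12: Σ corner-gray over 11 cells = 6153  → 19.3188
Σ rows: total corner-gray = 72442  → 227.4489 mm³

227.449


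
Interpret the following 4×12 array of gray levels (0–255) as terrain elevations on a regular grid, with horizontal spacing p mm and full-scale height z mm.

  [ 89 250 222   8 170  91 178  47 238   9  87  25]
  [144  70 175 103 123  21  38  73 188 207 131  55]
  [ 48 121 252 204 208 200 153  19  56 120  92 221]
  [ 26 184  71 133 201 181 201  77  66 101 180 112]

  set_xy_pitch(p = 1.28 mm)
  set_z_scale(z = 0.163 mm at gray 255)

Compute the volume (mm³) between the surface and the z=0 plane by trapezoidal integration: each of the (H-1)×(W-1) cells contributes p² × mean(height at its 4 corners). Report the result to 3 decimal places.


4.397

height_mm = gray/255 × 0.163; cell vol = 1.28² × mean(4 corners)
unit = 1.28² × 0.163 / (4×255) = 0.000261823 mm³ per gray-sum
row 0: Σ corner-gray over 11 cells = 5171  → 1.3539
row 1: Σ corner-gray over 11 cells = 5576  → 1.4599
row 2: Σ corner-gray over 11 cells = 6047  → 1.5832
Σ rows: total corner-gray = 16794  → 4.3971 mm³


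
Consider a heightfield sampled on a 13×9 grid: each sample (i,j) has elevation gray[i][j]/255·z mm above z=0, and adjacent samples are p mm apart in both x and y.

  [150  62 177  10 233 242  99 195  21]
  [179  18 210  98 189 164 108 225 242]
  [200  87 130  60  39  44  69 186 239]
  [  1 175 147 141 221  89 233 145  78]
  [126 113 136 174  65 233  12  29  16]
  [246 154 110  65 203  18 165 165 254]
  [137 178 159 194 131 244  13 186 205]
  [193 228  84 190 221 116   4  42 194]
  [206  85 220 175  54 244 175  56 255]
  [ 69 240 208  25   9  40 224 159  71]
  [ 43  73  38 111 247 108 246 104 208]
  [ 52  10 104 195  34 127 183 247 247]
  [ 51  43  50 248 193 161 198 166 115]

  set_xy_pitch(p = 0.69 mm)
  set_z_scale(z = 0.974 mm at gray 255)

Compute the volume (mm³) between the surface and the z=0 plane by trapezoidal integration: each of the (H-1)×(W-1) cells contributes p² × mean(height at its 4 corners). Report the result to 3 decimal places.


height_mm = gray/255 × 0.974; cell vol = 0.69² × mean(4 corners)
unit = 0.69² × 0.974 / (4×255) = 0.000454629 mm³ per gray-sum
row 0: Σ corner-gray over 8 cells = 4652  → 2.1149
row 1: Σ corner-gray over 8 cells = 4114  → 1.8703
row 2: Σ corner-gray over 8 cells = 4050  → 1.8412
row 3: Σ corner-gray over 8 cells = 4047  → 1.8399
row 4: Σ corner-gray over 8 cells = 3926  → 1.7849
row 5: Σ corner-gray over 8 cells = 4812  → 2.1877
row 6: Σ corner-gray over 8 cells = 4709  → 2.1408
row 7: Σ corner-gray over 8 cells = 4636  → 2.1077
row 8: Σ corner-gray over 8 cells = 4429  → 2.0136
row 9: Σ corner-gray over 8 cells = 4055  → 1.8435
row 10: Σ corner-gray over 8 cells = 4204  → 1.9113
row 11: Σ corner-gray over 8 cells = 4383  → 1.9926
Σ rows: total corner-gray = 52017  → 23.6484 mm³

23.648


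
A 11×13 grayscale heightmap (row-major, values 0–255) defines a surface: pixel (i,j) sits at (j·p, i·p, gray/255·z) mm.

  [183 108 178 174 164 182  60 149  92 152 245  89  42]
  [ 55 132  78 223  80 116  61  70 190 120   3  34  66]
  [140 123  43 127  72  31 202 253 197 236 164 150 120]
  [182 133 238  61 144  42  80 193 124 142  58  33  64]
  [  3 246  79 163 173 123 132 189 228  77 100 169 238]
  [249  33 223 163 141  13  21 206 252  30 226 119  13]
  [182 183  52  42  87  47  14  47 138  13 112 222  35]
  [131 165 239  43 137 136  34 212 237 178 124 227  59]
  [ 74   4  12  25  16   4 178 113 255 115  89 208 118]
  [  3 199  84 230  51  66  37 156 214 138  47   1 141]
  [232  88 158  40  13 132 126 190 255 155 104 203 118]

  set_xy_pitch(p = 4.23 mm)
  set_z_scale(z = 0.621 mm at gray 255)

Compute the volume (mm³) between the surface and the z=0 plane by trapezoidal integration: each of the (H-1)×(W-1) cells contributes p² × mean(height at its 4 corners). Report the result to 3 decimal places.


height_mm = gray/255 × 0.621; cell vol = 4.23² × mean(4 corners)
unit = 4.23² × 0.621 / (4×255) = 0.0108936 mm³ per gray-sum
row 0: Σ corner-gray over 12 cells = 5746  → 62.5947
row 1: Σ corner-gray over 12 cells = 5791  → 63.0849
row 2: Σ corner-gray over 12 cells = 6198  → 67.5186
row 3: Σ corner-gray over 12 cells = 6341  → 69.0764
row 4: Σ corner-gray over 12 cells = 6715  → 73.1506
row 5: Σ corner-gray over 12 cells = 5247  → 57.1588
row 6: Σ corner-gray over 12 cells = 5785  → 63.0196
row 7: Σ corner-gray over 12 cells = 5884  → 64.0981
row 8: Σ corner-gray over 12 cells = 4820  → 52.5072
row 9: Σ corner-gray over 12 cells = 5868  → 63.9238
Σ rows: total corner-gray = 58395  → 636.1329 mm³

636.133


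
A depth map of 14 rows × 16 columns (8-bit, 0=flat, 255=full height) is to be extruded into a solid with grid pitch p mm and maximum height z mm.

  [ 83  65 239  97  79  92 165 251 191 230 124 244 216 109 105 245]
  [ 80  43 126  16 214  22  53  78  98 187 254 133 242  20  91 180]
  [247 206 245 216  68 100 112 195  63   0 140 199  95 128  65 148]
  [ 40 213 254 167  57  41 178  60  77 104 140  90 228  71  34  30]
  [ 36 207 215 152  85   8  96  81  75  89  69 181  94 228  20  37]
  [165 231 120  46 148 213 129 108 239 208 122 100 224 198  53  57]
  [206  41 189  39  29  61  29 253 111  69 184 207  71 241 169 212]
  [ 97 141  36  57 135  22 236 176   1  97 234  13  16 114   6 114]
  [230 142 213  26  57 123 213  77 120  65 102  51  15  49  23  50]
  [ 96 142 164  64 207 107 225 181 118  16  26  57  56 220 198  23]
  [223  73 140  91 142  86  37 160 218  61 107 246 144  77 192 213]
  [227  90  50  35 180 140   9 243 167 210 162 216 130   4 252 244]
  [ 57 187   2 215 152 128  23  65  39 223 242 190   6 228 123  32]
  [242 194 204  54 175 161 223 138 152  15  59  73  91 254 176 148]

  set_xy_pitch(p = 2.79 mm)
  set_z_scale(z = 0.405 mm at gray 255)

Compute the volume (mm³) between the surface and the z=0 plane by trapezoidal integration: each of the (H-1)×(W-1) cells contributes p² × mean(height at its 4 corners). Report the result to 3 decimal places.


height_mm = gray/255 × 0.405; cell vol = 2.79² × mean(4 corners)
unit = 2.79² × 0.405 / (4×255) = 0.00309075 mm³ per gray-sum
row 0: Σ corner-gray over 15 cells = 8156  → 25.2081
row 1: Σ corner-gray over 15 cells = 7473  → 23.0971
row 2: Σ corner-gray over 15 cells = 7557  → 23.3568
row 3: Σ corner-gray over 15 cells = 6771  → 20.9274
row 4: Σ corner-gray over 15 cells = 7773  → 24.0244
row 5: Σ corner-gray over 15 cells = 8304  → 25.6656
row 6: Σ corner-gray over 15 cells = 6583  → 20.3464
row 7: Σ corner-gray over 15 cells = 5611  → 17.3422
row 8: Σ corner-gray over 15 cells = 6513  → 20.1300
row 9: Σ corner-gray over 15 cells = 7665  → 23.6906
row 10: Σ corner-gray over 15 cells = 8231  → 25.4399
row 11: Σ corner-gray over 15 cells = 7982  → 24.6703
row 12: Σ corner-gray over 15 cells = 8063  → 24.9207
Σ rows: total corner-gray = 96682  → 298.8195 mm³

298.819


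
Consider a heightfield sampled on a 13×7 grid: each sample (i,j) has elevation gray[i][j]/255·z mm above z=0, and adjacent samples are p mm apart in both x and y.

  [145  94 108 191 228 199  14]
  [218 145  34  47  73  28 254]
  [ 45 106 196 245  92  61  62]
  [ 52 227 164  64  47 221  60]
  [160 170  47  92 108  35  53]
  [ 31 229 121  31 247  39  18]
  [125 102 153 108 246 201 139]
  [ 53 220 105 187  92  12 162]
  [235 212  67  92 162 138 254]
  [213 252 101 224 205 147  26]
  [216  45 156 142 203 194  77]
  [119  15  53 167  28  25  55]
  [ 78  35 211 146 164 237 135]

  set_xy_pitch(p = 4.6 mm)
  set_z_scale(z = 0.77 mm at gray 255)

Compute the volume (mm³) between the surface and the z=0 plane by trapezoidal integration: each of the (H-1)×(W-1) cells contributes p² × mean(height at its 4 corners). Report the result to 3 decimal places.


583.744

height_mm = gray/255 × 0.77; cell vol = 4.6² × mean(4 corners)
unit = 4.6² × 0.77 / (4×255) = 0.0159737 mm³ per gray-sum
row 0: Σ corner-gray over 6 cells = 2925  → 46.7231
row 1: Σ corner-gray over 6 cells = 2633  → 42.0588
row 2: Σ corner-gray over 6 cells = 3065  → 48.9595
row 3: Σ corner-gray over 6 cells = 2675  → 42.7297
row 4: Σ corner-gray over 6 cells = 2500  → 39.9343
row 5: Σ corner-gray over 6 cells = 3267  → 52.1862
row 6: Σ corner-gray over 6 cells = 3331  → 53.2085
row 7: Σ corner-gray over 6 cells = 3278  → 52.3619
row 8: Σ corner-gray over 6 cells = 3928  → 62.7448
row 9: Σ corner-gray over 6 cells = 3870  → 61.8183
row 10: Σ corner-gray over 6 cells = 2523  → 40.3017
row 11: Σ corner-gray over 6 cells = 2549  → 40.7170
Σ rows: total corner-gray = 36544  → 583.7438 mm³


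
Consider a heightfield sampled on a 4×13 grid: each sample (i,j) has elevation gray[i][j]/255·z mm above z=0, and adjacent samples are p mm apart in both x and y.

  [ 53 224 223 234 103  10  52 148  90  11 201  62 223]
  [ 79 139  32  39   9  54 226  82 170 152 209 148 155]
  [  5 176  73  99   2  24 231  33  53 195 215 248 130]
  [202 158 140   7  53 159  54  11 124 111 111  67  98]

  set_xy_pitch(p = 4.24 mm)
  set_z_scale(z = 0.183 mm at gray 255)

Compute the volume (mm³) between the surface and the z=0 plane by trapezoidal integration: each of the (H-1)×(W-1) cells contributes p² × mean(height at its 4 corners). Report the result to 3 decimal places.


53.077

height_mm = gray/255 × 0.183; cell vol = 4.24² × mean(4 corners)
unit = 4.24² × 0.183 / (4×255) = 0.00322539 mm³ per gray-sum
row 0: Σ corner-gray over 12 cells = 5746  → 18.5331
row 1: Σ corner-gray over 12 cells = 5587  → 18.0203
row 2: Σ corner-gray over 12 cells = 5123  → 16.5237
Σ rows: total corner-gray = 16456  → 53.0771 mm³


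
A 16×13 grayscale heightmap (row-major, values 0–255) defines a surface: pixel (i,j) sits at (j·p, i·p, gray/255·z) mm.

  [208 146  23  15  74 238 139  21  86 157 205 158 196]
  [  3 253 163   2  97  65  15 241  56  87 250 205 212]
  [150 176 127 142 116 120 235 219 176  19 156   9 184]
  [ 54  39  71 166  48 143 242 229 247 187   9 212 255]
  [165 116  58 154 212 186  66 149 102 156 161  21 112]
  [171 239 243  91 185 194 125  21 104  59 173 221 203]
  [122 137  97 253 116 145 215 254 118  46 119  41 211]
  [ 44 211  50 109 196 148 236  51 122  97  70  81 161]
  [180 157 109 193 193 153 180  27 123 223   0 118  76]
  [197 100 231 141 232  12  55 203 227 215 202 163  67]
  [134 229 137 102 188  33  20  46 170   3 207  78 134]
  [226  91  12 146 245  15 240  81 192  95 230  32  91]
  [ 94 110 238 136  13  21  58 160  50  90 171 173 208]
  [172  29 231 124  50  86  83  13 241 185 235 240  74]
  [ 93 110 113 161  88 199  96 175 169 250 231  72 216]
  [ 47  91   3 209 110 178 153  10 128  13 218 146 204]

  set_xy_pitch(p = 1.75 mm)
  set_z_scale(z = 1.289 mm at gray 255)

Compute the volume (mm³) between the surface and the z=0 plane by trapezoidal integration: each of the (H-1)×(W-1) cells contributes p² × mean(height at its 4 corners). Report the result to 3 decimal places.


height_mm = gray/255 × 1.289; cell vol = 1.75² × mean(4 corners)
unit = 1.75² × 1.289 / (4×255) = 0.00387016 mm³ per gray-sum
row 0: Σ corner-gray over 12 cells = 6011  → 23.2635
row 1: Σ corner-gray over 12 cells = 6407  → 24.7961
row 2: Σ corner-gray over 12 cells = 6819  → 26.3906
row 3: Σ corner-gray over 12 cells = 6534  → 25.2876
row 4: Σ corner-gray over 12 cells = 6723  → 26.0191
row 5: Σ corner-gray over 12 cells = 7099  → 27.4743
row 6: Σ corner-gray over 12 cells = 6362  → 24.6220
row 7: Σ corner-gray over 12 cells = 6155  → 23.8208
row 8: Σ corner-gray over 12 cells = 7034  → 27.2227
row 9: Σ corner-gray over 12 cells = 6520  → 25.2334
row 10: Σ corner-gray over 12 cells = 5769  → 22.3269
row 11: Σ corner-gray over 12 cells = 5817  → 22.5127
row 12: Σ corner-gray over 12 cells = 6022  → 23.3061
row 13: Σ corner-gray over 12 cells = 6917  → 26.7699
row 14: Σ corner-gray over 12 cells = 6406  → 24.7922
Σ rows: total corner-gray = 96595  → 373.8380 mm³

373.838
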